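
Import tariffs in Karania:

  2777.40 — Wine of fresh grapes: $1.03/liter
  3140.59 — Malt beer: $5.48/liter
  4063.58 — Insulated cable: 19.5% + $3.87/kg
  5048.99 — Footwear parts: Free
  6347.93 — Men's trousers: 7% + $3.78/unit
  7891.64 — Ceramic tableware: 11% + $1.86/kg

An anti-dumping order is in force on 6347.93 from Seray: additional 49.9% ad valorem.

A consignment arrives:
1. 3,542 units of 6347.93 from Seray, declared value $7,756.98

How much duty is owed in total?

$17,802.48

Line 1 (6347.93, Seray, 3,542 units, $7,756.98):
Base rate for 6347.93 is 7% + $3.78/unit.
Additional duty on 6347.93 from Seray: +49.9%. Applied ad valorem rate: 7% + 49.9% = 56.9%.
Duty = $7,756.98 × 56.9% + 3,542 × $3.78 = $17,802.48.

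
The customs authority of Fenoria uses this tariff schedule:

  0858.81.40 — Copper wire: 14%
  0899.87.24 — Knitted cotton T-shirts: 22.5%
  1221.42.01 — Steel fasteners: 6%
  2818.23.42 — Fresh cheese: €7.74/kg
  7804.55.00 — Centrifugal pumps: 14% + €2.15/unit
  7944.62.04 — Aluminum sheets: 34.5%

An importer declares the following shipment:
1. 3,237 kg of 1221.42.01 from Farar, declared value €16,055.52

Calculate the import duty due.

€963.33

Line 1 (1221.42.01, Farar, 3,237 kg, €16,055.52):
Base rate for 1221.42.01 is 6%.
Duty = €16,055.52 × 6% = €963.33.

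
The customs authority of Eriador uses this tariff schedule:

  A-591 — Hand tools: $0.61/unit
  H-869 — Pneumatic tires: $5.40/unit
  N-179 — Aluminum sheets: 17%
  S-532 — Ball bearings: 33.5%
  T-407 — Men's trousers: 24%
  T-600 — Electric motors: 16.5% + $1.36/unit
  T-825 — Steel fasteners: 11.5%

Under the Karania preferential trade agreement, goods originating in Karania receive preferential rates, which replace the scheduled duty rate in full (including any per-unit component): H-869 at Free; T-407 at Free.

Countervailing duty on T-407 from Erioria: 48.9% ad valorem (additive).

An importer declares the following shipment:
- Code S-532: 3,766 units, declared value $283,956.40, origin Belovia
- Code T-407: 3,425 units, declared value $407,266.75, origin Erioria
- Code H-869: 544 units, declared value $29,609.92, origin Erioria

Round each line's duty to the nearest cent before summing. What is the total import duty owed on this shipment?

$394,960.45

Line 1 (S-532, Belovia, 3,766 units, $283,956.40):
Base rate for S-532 is 33.5%.
Duty = $283,956.40 × 33.5% = $95,125.39.
Line 2 (T-407, Erioria, 3,425 units, $407,266.75):
Base rate for T-407 is 24%.
T-407 has an FTA preferential rate, but origin Erioria is not Karania; base rate stands.
Additional duty on T-407 from Erioria: +48.9%. Applied ad valorem rate: 24% + 48.9% = 72.9%.
Duty = $407,266.75 × 72.9% = $296,897.46.
Line 3 (H-869, Erioria, 544 units, $29,609.92):
Base rate for H-869 is $5.40/unit.
H-869 has an FTA preferential rate, but origin Erioria is not Karania; base rate stands.
Duty = 544 × $5.40 = $2,937.60.
Total = $95,125.39 + $296,897.46 + $2,937.60 = $394,960.45.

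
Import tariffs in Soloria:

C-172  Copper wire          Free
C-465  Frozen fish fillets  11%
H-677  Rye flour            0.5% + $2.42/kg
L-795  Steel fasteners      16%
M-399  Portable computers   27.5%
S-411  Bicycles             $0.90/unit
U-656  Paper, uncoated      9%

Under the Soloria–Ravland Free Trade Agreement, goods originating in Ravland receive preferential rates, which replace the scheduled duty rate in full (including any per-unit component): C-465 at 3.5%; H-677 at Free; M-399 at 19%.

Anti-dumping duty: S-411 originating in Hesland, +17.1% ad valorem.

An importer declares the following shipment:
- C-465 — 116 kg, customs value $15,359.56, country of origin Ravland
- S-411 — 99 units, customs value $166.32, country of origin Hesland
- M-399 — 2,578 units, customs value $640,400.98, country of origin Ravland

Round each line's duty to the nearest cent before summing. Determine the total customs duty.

$122,331.31

Line 1 (C-465, Ravland, 116 kg, $15,359.56):
Base rate for C-465 is 11%.
Origin Ravland qualifies under the Soloria–Ravland agreement and C-465 is covered: preferential rate 3.5% applies instead.
Duty = $15,359.56 × 3.5% = $537.58.
Line 2 (S-411, Hesland, 99 units, $166.32):
Base rate for S-411 is $0.90/unit.
Additional duty on S-411 from Hesland: +17.1% ad valorem. Applied ad valorem rate = 17.1%.
Duty = $166.32 × 17.1% + 99 × $0.90 = $117.54.
Line 3 (M-399, Ravland, 2,578 units, $640,400.98):
Base rate for M-399 is 27.5%.
Origin Ravland qualifies under the Soloria–Ravland agreement and M-399 is covered: preferential rate 19% applies instead.
Duty = $640,400.98 × 19% = $121,676.19.
Total = $537.58 + $117.54 + $121,676.19 = $122,331.31.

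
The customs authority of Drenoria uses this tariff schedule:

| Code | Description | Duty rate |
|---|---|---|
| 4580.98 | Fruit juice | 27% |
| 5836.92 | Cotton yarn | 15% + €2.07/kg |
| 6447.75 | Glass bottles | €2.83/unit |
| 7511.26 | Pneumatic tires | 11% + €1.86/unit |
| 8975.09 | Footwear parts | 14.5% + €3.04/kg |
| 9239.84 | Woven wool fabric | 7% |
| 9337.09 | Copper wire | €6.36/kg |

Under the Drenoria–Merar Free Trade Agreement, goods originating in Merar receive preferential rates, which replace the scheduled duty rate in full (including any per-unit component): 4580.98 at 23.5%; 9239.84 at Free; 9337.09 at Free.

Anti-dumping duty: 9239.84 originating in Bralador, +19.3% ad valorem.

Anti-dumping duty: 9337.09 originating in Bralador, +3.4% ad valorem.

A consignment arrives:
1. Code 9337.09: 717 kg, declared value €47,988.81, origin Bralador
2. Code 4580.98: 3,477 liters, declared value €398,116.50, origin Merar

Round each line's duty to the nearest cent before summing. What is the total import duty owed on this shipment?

Line 1 (9337.09, Bralador, 717 kg, €47,988.81):
Base rate for 9337.09 is €6.36/kg.
9337.09 has an FTA preferential rate, but origin Bralador is not Merar; base rate stands.
Additional duty on 9337.09 from Bralador: +3.4% ad valorem. Applied ad valorem rate = 3.4%.
Duty = €47,988.81 × 3.4% + 717 × €6.36 = €6,191.74.
Line 2 (4580.98, Merar, 3,477 liters, €398,116.50):
Base rate for 4580.98 is 27%.
Origin Merar qualifies under the Drenoria–Merar agreement and 4580.98 is covered: preferential rate 23.5% applies instead.
Duty = €398,116.50 × 23.5% = €93,557.38.
Total = €6,191.74 + €93,557.38 = €99,749.12.

€99,749.12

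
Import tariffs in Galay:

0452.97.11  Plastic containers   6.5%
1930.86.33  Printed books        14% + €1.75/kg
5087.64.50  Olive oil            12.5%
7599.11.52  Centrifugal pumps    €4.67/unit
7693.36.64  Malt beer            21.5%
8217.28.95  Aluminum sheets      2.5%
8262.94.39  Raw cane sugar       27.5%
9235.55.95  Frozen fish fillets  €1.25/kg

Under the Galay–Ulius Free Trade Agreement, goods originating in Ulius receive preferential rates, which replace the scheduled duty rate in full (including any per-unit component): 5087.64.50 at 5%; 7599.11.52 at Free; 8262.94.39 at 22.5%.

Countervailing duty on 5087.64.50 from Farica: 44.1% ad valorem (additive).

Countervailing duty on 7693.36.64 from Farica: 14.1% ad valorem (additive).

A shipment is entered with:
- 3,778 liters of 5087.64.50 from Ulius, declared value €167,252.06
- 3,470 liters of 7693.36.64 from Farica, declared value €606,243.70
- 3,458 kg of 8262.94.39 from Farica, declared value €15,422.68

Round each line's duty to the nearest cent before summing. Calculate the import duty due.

€228,426.60

Line 1 (5087.64.50, Ulius, 3,778 liters, €167,252.06):
Base rate for 5087.64.50 is 12.5%.
Origin Ulius qualifies under the Galay–Ulius agreement and 5087.64.50 is covered: preferential rate 5% applies instead.
The additional-duty order on 5087.64.50 targets Farica, not Ulius; it does not apply.
Duty = €167,252.06 × 5% = €8,362.60.
Line 2 (7693.36.64, Farica, 3,470 liters, €606,243.70):
Base rate for 7693.36.64 is 21.5%.
Additional duty on 7693.36.64 from Farica: +14.1%. Applied ad valorem rate: 21.5% + 14.1% = 35.6%.
Duty = €606,243.70 × 35.6% = €215,822.76.
Line 3 (8262.94.39, Farica, 3,458 kg, €15,422.68):
Base rate for 8262.94.39 is 27.5%.
8262.94.39 has an FTA preferential rate, but origin Farica is not Ulius; base rate stands.
Duty = €15,422.68 × 27.5% = €4,241.24.
Total = €8,362.60 + €215,822.76 + €4,241.24 = €228,426.60.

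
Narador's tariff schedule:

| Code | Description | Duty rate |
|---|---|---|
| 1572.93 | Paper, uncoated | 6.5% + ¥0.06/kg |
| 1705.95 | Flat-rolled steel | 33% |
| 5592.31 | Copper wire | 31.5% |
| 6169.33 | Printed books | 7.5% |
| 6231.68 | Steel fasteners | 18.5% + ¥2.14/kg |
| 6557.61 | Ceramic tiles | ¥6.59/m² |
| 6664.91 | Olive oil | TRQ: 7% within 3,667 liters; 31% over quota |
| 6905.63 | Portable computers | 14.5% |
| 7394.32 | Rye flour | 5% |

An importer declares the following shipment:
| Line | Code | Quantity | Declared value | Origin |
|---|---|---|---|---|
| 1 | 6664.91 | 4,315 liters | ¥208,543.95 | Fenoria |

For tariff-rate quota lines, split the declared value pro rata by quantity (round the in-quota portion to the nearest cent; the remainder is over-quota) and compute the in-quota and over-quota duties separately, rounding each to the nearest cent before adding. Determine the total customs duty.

¥22,114.36

Line 1 (6664.91, Fenoria, 4,315 liters, ¥208,543.95):
Code 6664.91 is under a tariff-rate quota (threshold 3,667 liters). In-quota: 3,667 liters at 7%; over-quota: 648 liters at 31%.
Pro-rata value split: in-quota = ¥208,543.95 × 3,667/4,315 = ¥177,226.11; over-quota = ¥208,543.95 − ¥177,226.11 = ¥31,317.84.
In-quota duty = ¥177,226.11 × 7% = ¥12,405.83. Over-quota duty = ¥31,317.84 × 31% = ¥9,708.53.
Line duty = ¥12,405.83 + ¥9,708.53 = ¥22,114.36.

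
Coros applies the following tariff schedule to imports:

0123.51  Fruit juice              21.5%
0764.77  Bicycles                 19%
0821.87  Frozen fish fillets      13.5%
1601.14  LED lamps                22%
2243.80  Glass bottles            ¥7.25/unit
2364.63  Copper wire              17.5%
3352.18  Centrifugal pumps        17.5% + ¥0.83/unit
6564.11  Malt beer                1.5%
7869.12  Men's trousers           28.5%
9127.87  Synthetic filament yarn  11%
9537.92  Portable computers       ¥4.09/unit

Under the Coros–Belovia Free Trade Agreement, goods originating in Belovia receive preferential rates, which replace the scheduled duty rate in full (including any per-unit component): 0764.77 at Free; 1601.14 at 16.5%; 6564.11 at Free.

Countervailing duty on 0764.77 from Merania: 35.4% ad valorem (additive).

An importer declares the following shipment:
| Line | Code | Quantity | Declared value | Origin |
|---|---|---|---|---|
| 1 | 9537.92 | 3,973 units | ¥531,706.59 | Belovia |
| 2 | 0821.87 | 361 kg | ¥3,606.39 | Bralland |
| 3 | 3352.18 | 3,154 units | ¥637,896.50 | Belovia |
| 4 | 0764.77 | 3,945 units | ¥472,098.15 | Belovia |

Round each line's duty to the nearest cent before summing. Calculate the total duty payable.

¥130,986.14

Line 1 (9537.92, Belovia, 3,973 units, ¥531,706.59):
Base rate for 9537.92 is ¥4.09/unit.
Origin Belovia is the FTA partner but 9537.92 is not on the preference list; base rate stands.
Duty = 3,973 × ¥4.09 = ¥16,249.57.
Line 2 (0821.87, Bralland, 361 kg, ¥3,606.39):
Base rate for 0821.87 is 13.5%.
Duty = ¥3,606.39 × 13.5% = ¥486.86.
Line 3 (3352.18, Belovia, 3,154 units, ¥637,896.50):
Base rate for 3352.18 is 17.5% + ¥0.83/unit.
Origin Belovia is the FTA partner but 3352.18 is not on the preference list; base rate stands.
Duty = ¥637,896.50 × 17.5% + 3,154 × ¥0.83 = ¥114,249.71.
Line 4 (0764.77, Belovia, 3,945 units, ¥472,098.15):
Base rate for 0764.77 is 19%.
Origin Belovia qualifies under the Coros–Belovia agreement and 0764.77 is covered: preferential rate Free applies instead.
The additional-duty order on 0764.77 targets Merania, not Belovia; it does not apply.
Duty = ¥472,098.15 × 0% = ¥0.00.
Total = ¥16,249.57 + ¥486.86 + ¥114,249.71 + ¥0.00 = ¥130,986.14.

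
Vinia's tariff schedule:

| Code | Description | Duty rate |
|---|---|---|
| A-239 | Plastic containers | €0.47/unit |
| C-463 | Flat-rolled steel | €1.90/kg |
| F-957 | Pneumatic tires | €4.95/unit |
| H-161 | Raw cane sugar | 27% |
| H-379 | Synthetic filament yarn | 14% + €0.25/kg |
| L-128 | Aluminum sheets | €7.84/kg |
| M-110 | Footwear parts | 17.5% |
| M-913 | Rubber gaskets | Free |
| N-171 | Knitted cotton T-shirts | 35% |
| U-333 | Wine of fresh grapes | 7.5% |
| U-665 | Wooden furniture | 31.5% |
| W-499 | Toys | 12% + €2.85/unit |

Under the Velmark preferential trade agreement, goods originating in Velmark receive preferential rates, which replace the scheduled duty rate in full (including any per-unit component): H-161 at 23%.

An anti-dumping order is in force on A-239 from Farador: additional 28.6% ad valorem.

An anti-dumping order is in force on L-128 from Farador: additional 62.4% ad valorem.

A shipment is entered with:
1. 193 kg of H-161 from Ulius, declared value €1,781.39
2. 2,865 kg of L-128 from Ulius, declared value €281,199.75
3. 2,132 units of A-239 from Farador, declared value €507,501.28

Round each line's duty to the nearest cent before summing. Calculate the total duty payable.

€169,089.99

Line 1 (H-161, Ulius, 193 kg, €1,781.39):
Base rate for H-161 is 27%.
H-161 has an FTA preferential rate, but origin Ulius is not Velmark; base rate stands.
Duty = €1,781.39 × 27% = €480.98.
Line 2 (L-128, Ulius, 2,865 kg, €281,199.75):
Base rate for L-128 is €7.84/kg.
The additional-duty order on L-128 targets Farador, not Ulius; it does not apply.
Duty = 2,865 × €7.84 = €22,461.60.
Line 3 (A-239, Farador, 2,132 units, €507,501.28):
Base rate for A-239 is €0.47/unit.
Additional duty on A-239 from Farador: +28.6% ad valorem. Applied ad valorem rate = 28.6%.
Duty = €507,501.28 × 28.6% + 2,132 × €0.47 = €146,147.41.
Total = €480.98 + €22,461.60 + €146,147.41 = €169,089.99.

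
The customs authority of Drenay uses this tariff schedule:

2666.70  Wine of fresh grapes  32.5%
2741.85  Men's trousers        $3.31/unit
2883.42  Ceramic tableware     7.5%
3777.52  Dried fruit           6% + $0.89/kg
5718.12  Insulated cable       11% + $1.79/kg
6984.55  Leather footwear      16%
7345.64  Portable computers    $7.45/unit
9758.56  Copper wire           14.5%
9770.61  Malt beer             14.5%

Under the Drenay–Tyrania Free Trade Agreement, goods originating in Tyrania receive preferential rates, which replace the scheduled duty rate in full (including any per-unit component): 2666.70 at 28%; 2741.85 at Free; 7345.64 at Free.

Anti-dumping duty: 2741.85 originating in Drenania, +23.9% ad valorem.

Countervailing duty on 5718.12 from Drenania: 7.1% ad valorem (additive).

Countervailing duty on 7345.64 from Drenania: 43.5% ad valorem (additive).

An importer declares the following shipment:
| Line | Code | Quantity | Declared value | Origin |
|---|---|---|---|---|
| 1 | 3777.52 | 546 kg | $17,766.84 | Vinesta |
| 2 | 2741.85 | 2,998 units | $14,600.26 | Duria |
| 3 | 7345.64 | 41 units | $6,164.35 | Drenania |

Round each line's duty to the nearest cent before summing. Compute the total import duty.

$14,462.27

Line 1 (3777.52, Vinesta, 546 kg, $17,766.84):
Base rate for 3777.52 is 6% + $0.89/kg.
Duty = $17,766.84 × 6% + 546 × $0.89 = $1,551.95.
Line 2 (2741.85, Duria, 2,998 units, $14,600.26):
Base rate for 2741.85 is $3.31/unit.
2741.85 has an FTA preferential rate, but origin Duria is not Tyrania; base rate stands.
The additional-duty order on 2741.85 targets Drenania, not Duria; it does not apply.
Duty = 2,998 × $3.31 = $9,923.38.
Line 3 (7345.64, Drenania, 41 units, $6,164.35):
Base rate for 7345.64 is $7.45/unit.
7345.64 has an FTA preferential rate, but origin Drenania is not Tyrania; base rate stands.
Additional duty on 7345.64 from Drenania: +43.5% ad valorem. Applied ad valorem rate = 43.5%.
Duty = $6,164.35 × 43.5% + 41 × $7.45 = $2,986.94.
Total = $1,551.95 + $9,923.38 + $2,986.94 = $14,462.27.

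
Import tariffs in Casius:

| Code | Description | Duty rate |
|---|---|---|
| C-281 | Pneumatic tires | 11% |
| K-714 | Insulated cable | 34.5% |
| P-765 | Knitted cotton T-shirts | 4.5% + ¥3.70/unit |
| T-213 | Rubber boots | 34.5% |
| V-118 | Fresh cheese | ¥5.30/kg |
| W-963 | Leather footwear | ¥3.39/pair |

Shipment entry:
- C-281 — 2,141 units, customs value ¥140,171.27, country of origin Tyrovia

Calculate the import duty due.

Line 1 (C-281, Tyrovia, 2,141 units, ¥140,171.27):
Base rate for C-281 is 11%.
Duty = ¥140,171.27 × 11% = ¥15,418.84.

¥15,418.84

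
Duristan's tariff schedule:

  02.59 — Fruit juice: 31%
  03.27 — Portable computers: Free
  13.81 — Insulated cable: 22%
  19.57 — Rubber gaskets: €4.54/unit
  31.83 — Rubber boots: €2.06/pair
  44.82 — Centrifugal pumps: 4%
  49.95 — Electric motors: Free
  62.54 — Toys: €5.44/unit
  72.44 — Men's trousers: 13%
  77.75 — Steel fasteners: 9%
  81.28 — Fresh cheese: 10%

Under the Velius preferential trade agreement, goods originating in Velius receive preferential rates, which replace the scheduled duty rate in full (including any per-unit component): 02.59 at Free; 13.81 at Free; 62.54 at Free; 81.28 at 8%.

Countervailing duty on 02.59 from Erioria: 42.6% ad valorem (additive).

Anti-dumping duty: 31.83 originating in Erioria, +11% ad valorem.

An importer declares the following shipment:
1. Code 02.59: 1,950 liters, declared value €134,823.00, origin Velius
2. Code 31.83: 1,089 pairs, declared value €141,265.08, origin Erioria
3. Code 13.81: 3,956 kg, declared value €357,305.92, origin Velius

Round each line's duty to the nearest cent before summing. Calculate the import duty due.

Line 1 (02.59, Velius, 1,950 liters, €134,823.00):
Base rate for 02.59 is 31%.
Origin Velius qualifies under the Duristan–Velius agreement and 02.59 is covered: preferential rate Free applies instead.
The additional-duty order on 02.59 targets Erioria, not Velius; it does not apply.
Duty = €134,823.00 × 0% = €0.00.
Line 2 (31.83, Erioria, 1,089 pairs, €141,265.08):
Base rate for 31.83 is €2.06/pair.
Additional duty on 31.83 from Erioria: +11% ad valorem. Applied ad valorem rate = 11%.
Duty = €141,265.08 × 11% + 1,089 × €2.06 = €17,782.50.
Line 3 (13.81, Velius, 3,956 kg, €357,305.92):
Base rate for 13.81 is 22%.
Origin Velius qualifies under the Duristan–Velius agreement and 13.81 is covered: preferential rate Free applies instead.
Duty = €357,305.92 × 0% = €0.00.
Total = €0.00 + €17,782.50 + €0.00 = €17,782.50.

€17,782.50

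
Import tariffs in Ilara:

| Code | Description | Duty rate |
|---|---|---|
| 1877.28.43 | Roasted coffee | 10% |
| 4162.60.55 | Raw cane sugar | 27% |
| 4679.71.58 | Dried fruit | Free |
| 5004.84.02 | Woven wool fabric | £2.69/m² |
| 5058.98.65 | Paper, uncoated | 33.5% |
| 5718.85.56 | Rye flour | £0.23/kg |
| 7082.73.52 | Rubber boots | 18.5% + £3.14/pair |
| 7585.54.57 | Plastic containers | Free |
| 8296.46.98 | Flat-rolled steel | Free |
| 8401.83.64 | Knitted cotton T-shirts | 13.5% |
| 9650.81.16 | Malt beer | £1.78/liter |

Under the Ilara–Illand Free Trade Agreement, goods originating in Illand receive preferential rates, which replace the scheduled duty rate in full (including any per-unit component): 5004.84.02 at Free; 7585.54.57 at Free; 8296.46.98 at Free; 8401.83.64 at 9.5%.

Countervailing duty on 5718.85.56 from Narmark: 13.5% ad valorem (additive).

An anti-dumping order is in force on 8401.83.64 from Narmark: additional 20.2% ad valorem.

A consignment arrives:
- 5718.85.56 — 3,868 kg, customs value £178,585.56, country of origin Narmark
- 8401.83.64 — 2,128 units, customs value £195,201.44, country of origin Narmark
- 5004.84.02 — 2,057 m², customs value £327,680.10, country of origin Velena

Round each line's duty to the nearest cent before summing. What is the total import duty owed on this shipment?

£96,314.91

Line 1 (5718.85.56, Narmark, 3,868 kg, £178,585.56):
Base rate for 5718.85.56 is £0.23/kg.
Additional duty on 5718.85.56 from Narmark: +13.5% ad valorem. Applied ad valorem rate = 13.5%.
Duty = £178,585.56 × 13.5% + 3,868 × £0.23 = £24,998.69.
Line 2 (8401.83.64, Narmark, 2,128 units, £195,201.44):
Base rate for 8401.83.64 is 13.5%.
8401.83.64 has an FTA preferential rate, but origin Narmark is not Illand; base rate stands.
Additional duty on 8401.83.64 from Narmark: +20.2%. Applied ad valorem rate: 13.5% + 20.2% = 33.7%.
Duty = £195,201.44 × 33.7% = £65,782.89.
Line 3 (5004.84.02, Velena, 2,057 m², £327,680.10):
Base rate for 5004.84.02 is £2.69/m².
5004.84.02 has an FTA preferential rate, but origin Velena is not Illand; base rate stands.
Duty = 2,057 × £2.69 = £5,533.33.
Total = £24,998.69 + £65,782.89 + £5,533.33 = £96,314.91.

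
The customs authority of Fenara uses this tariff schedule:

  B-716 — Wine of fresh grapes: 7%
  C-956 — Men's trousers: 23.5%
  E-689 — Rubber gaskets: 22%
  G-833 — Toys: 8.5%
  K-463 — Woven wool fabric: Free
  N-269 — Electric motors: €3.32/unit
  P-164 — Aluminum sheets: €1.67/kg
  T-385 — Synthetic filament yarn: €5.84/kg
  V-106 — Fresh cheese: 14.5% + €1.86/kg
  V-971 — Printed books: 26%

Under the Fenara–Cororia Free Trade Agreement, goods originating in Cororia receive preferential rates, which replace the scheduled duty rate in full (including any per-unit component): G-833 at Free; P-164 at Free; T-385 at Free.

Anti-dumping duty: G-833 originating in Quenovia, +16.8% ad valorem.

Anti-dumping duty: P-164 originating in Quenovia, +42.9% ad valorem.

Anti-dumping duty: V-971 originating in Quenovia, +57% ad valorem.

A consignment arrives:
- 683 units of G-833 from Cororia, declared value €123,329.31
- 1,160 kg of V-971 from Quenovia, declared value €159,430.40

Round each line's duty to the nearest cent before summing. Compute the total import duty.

Line 1 (G-833, Cororia, 683 units, €123,329.31):
Base rate for G-833 is 8.5%.
Origin Cororia qualifies under the Fenara–Cororia agreement and G-833 is covered: preferential rate Free applies instead.
The additional-duty order on G-833 targets Quenovia, not Cororia; it does not apply.
Duty = €123,329.31 × 0% = €0.00.
Line 2 (V-971, Quenovia, 1,160 kg, €159,430.40):
Base rate for V-971 is 26%.
Additional duty on V-971 from Quenovia: +57%. Applied ad valorem rate: 26% + 57% = 83%.
Duty = €159,430.40 × 83% = €132,327.23.
Total = €0.00 + €132,327.23 = €132,327.23.

€132,327.23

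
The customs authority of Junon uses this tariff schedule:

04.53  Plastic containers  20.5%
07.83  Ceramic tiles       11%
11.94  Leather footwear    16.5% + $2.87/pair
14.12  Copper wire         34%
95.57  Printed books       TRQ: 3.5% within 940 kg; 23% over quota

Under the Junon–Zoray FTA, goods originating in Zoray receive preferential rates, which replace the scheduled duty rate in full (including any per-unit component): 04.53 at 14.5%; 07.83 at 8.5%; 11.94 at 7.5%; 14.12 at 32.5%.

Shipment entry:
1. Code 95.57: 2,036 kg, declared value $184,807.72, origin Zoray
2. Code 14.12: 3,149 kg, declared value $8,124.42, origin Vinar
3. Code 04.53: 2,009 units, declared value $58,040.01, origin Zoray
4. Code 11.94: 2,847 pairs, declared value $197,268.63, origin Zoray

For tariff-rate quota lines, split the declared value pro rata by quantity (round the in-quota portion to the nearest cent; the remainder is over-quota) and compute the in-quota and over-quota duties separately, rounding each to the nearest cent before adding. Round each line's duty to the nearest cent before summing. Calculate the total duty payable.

Line 1 (95.57, Zoray, 2,036 kg, $184,807.72):
Code 95.57 is under a tariff-rate quota (threshold 940 kg). In-quota: 940 kg at 3.5%; over-quota: 1,096 kg at 23%.
Pro-rata value split: in-quota = $184,807.72 × 940/2,036 = $85,323.80; over-quota = $184,807.72 − $85,323.80 = $99,483.92.
In-quota duty = $85,323.80 × 3.5% = $2,986.33. Over-quota duty = $99,483.92 × 23% = $22,881.30.
Line duty = $2,986.33 + $22,881.30 = $25,867.63.
Line 2 (14.12, Vinar, 3,149 kg, $8,124.42):
Base rate for 14.12 is 34%.
14.12 has an FTA preferential rate, but origin Vinar is not Zoray; base rate stands.
Duty = $8,124.42 × 34% = $2,762.30.
Line 3 (04.53, Zoray, 2,009 units, $58,040.01):
Base rate for 04.53 is 20.5%.
Origin Zoray qualifies under the Junon–Zoray agreement and 04.53 is covered: preferential rate 14.5% applies instead.
Duty = $58,040.01 × 14.5% = $8,415.80.
Line 4 (11.94, Zoray, 2,847 pairs, $197,268.63):
Base rate for 11.94 is 16.5% + $2.87/pair.
Origin Zoray qualifies under the Junon–Zoray agreement and 11.94 is covered: preferential rate 7.5% applies instead.
Duty = $197,268.63 × 7.5% = $14,795.15.
Total = $25,867.63 + $2,762.30 + $8,415.80 + $14,795.15 = $51,840.88.

$51,840.88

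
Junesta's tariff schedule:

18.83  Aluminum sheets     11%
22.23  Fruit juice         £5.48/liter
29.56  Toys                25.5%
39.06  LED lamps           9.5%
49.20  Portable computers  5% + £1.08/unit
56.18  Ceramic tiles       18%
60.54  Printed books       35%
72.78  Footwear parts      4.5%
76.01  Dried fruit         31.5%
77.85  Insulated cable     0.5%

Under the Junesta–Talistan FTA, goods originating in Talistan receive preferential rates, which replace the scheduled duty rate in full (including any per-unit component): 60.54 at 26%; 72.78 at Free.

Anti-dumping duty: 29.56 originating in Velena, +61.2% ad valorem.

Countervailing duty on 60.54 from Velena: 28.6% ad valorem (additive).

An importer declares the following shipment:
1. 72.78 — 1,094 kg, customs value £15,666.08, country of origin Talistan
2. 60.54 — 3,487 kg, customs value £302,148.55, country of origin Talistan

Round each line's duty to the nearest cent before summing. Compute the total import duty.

£78,558.62

Line 1 (72.78, Talistan, 1,094 kg, £15,666.08):
Base rate for 72.78 is 4.5%.
Origin Talistan qualifies under the Junesta–Talistan agreement and 72.78 is covered: preferential rate Free applies instead.
Duty = £15,666.08 × 0% = £0.00.
Line 2 (60.54, Talistan, 3,487 kg, £302,148.55):
Base rate for 60.54 is 35%.
Origin Talistan qualifies under the Junesta–Talistan agreement and 60.54 is covered: preferential rate 26% applies instead.
The additional-duty order on 60.54 targets Velena, not Talistan; it does not apply.
Duty = £302,148.55 × 26% = £78,558.62.
Total = £0.00 + £78,558.62 = £78,558.62.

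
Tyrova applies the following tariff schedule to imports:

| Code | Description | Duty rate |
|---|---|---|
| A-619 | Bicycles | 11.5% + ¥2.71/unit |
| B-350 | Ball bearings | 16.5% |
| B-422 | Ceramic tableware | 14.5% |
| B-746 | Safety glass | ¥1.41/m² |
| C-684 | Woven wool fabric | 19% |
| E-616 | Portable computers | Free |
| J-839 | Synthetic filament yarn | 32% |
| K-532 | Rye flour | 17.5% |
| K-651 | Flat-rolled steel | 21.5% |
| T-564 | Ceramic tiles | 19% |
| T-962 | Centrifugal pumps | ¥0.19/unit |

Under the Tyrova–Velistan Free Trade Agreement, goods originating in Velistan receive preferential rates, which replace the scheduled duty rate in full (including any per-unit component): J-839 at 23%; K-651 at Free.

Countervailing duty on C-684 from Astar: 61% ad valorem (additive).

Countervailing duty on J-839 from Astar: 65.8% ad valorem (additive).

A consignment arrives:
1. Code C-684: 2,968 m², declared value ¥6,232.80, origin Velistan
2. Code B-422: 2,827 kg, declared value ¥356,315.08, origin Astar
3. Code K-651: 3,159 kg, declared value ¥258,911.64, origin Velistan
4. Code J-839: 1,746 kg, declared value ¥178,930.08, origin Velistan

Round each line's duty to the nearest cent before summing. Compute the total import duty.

¥94,003.84

Line 1 (C-684, Velistan, 2,968 m², ¥6,232.80):
Base rate for C-684 is 19%.
Origin Velistan is the FTA partner but C-684 is not on the preference list; base rate stands.
The additional-duty order on C-684 targets Astar, not Velistan; it does not apply.
Duty = ¥6,232.80 × 19% = ¥1,184.23.
Line 2 (B-422, Astar, 2,827 kg, ¥356,315.08):
Base rate for B-422 is 14.5%.
Duty = ¥356,315.08 × 14.5% = ¥51,665.69.
Line 3 (K-651, Velistan, 3,159 kg, ¥258,911.64):
Base rate for K-651 is 21.5%.
Origin Velistan qualifies under the Tyrova–Velistan agreement and K-651 is covered: preferential rate Free applies instead.
Duty = ¥258,911.64 × 0% = ¥0.00.
Line 4 (J-839, Velistan, 1,746 kg, ¥178,930.08):
Base rate for J-839 is 32%.
Origin Velistan qualifies under the Tyrova–Velistan agreement and J-839 is covered: preferential rate 23% applies instead.
The additional-duty order on J-839 targets Astar, not Velistan; it does not apply.
Duty = ¥178,930.08 × 23% = ¥41,153.92.
Total = ¥1,184.23 + ¥51,665.69 + ¥0.00 + ¥41,153.92 = ¥94,003.84.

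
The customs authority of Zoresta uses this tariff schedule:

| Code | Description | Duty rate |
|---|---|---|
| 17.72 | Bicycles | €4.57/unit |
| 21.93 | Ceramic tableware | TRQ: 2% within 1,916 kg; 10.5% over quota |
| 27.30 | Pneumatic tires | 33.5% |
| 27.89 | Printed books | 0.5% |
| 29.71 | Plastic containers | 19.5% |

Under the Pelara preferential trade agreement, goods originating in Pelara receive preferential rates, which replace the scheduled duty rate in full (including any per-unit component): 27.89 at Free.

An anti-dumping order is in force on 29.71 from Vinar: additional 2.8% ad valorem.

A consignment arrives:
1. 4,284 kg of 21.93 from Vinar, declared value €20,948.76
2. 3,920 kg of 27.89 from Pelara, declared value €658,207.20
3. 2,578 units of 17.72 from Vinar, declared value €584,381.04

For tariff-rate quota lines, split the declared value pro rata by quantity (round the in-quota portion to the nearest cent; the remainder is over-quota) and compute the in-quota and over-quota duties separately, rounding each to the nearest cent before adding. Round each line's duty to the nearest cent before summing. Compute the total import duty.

€13,184.69

Line 1 (21.93, Vinar, 4,284 kg, €20,948.76):
Code 21.93 is under a tariff-rate quota (threshold 1,916 kg). In-quota: 1,916 kg at 2%; over-quota: 2,368 kg at 10.5%.
Pro-rata value split: in-quota = €20,948.76 × 1,916/4,284 = €9,369.24; over-quota = €20,948.76 − €9,369.24 = €11,579.52.
In-quota duty = €9,369.24 × 2% = €187.38. Over-quota duty = €11,579.52 × 10.5% = €1,215.85.
Line duty = €187.38 + €1,215.85 = €1,403.23.
Line 2 (27.89, Pelara, 3,920 kg, €658,207.20):
Base rate for 27.89 is 0.5%.
Origin Pelara qualifies under the Zoresta–Pelara agreement and 27.89 is covered: preferential rate Free applies instead.
Duty = €658,207.20 × 0% = €0.00.
Line 3 (17.72, Vinar, 2,578 units, €584,381.04):
Base rate for 17.72 is €4.57/unit.
Duty = 2,578 × €4.57 = €11,781.46.
Total = €1,403.23 + €0.00 + €11,781.46 = €13,184.69.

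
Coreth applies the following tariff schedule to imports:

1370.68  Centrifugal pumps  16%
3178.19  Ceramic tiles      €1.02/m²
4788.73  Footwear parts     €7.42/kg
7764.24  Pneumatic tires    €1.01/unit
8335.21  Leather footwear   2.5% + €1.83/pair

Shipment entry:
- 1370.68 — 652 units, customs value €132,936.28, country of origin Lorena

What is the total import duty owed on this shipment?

Line 1 (1370.68, Lorena, 652 units, €132,936.28):
Base rate for 1370.68 is 16%.
Duty = €132,936.28 × 16% = €21,269.80.

€21,269.80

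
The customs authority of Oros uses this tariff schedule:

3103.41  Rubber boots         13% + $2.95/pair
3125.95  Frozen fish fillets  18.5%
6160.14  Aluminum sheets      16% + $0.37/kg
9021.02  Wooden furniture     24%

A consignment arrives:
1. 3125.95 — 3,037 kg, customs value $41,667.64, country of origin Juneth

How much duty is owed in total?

$7,708.51

Line 1 (3125.95, Juneth, 3,037 kg, $41,667.64):
Base rate for 3125.95 is 18.5%.
Duty = $41,667.64 × 18.5% = $7,708.51.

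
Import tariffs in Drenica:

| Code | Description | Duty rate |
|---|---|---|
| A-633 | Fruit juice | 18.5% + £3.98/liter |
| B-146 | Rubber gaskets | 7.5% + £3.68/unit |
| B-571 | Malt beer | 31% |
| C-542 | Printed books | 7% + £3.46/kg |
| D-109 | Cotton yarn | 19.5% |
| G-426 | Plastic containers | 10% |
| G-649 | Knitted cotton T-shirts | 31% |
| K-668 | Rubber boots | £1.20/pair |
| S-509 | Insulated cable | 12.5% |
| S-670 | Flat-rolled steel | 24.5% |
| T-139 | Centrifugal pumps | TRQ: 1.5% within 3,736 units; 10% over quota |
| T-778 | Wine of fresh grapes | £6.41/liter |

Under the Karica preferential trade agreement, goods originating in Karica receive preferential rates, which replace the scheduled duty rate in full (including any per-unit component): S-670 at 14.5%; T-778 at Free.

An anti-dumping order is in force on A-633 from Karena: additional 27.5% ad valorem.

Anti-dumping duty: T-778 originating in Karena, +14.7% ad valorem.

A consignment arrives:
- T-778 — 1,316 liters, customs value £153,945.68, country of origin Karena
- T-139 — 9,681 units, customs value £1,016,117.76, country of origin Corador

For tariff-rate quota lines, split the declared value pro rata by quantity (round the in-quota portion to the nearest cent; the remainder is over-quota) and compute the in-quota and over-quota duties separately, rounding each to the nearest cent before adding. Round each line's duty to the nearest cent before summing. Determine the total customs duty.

£99,346.25

Line 1 (T-778, Karena, 1,316 liters, £153,945.68):
Base rate for T-778 is £6.41/liter.
T-778 has an FTA preferential rate, but origin Karena is not Karica; base rate stands.
Additional duty on T-778 from Karena: +14.7% ad valorem. Applied ad valorem rate = 14.7%.
Duty = £153,945.68 × 14.7% + 1,316 × £6.41 = £31,065.57.
Line 2 (T-139, Corador, 9,681 units, £1,016,117.76):
Code T-139 is under a tariff-rate quota (threshold 3,736 units). In-quota: 3,736 units at 1.5%; over-quota: 5,945 units at 10%.
Pro-rata value split: in-quota = £1,016,117.76 × 3,736/9,681 = £392,130.56; over-quota = £1,016,117.76 − £392,130.56 = £623,987.20.
In-quota duty = £392,130.56 × 1.5% = £5,881.96. Over-quota duty = £623,987.20 × 10% = £62,398.72.
Line duty = £5,881.96 + £62,398.72 = £68,280.68.
Total = £31,065.57 + £68,280.68 = £99,346.25.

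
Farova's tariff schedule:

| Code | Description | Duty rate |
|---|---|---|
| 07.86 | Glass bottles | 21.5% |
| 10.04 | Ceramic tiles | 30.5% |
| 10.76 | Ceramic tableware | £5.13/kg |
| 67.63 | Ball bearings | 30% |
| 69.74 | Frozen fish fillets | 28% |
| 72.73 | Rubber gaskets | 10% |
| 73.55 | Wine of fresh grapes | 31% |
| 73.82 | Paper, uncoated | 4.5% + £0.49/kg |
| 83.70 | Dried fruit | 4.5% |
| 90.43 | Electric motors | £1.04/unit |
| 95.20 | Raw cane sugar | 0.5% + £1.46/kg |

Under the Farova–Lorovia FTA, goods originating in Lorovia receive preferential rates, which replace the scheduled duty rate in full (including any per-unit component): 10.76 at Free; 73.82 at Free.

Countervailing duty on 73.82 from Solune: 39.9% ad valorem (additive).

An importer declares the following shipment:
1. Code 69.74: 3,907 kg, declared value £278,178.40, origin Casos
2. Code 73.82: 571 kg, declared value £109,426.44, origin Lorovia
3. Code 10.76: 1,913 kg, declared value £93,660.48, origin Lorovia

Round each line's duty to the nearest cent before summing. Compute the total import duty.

Line 1 (69.74, Casos, 3,907 kg, £278,178.40):
Base rate for 69.74 is 28%.
Duty = £278,178.40 × 28% = £77,889.95.
Line 2 (73.82, Lorovia, 571 kg, £109,426.44):
Base rate for 73.82 is 4.5% + £0.49/kg.
Origin Lorovia qualifies under the Farova–Lorovia agreement and 73.82 is covered: preferential rate Free applies instead.
The additional-duty order on 73.82 targets Solune, not Lorovia; it does not apply.
Duty = £109,426.44 × 0% = £0.00.
Line 3 (10.76, Lorovia, 1,913 kg, £93,660.48):
Base rate for 10.76 is £5.13/kg.
Origin Lorovia qualifies under the Farova–Lorovia agreement and 10.76 is covered: preferential rate Free applies instead.
Duty = £93,660.48 × 0% = £0.00.
Total = £77,889.95 + £0.00 + £0.00 = £77,889.95.

£77,889.95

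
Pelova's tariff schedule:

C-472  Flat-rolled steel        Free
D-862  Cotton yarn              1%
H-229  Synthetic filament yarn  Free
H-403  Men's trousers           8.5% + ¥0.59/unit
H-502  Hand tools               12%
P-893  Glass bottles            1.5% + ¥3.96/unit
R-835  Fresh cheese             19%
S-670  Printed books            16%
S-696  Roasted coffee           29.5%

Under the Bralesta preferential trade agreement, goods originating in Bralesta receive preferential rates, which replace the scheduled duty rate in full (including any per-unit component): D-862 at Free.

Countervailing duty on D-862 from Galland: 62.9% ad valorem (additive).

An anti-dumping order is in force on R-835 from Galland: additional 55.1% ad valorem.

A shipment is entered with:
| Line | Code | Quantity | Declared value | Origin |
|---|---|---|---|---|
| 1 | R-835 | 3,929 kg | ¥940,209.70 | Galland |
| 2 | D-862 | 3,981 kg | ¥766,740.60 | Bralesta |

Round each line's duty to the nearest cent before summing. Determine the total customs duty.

Line 1 (R-835, Galland, 3,929 kg, ¥940,209.70):
Base rate for R-835 is 19%.
Additional duty on R-835 from Galland: +55.1%. Applied ad valorem rate: 19% + 55.1% = 74.1%.
Duty = ¥940,209.70 × 74.1% = ¥696,695.39.
Line 2 (D-862, Bralesta, 3,981 kg, ¥766,740.60):
Base rate for D-862 is 1%.
Origin Bralesta qualifies under the Pelova–Bralesta agreement and D-862 is covered: preferential rate Free applies instead.
The additional-duty order on D-862 targets Galland, not Bralesta; it does not apply.
Duty = ¥766,740.60 × 0% = ¥0.00.
Total = ¥696,695.39 + ¥0.00 = ¥696,695.39.

¥696,695.39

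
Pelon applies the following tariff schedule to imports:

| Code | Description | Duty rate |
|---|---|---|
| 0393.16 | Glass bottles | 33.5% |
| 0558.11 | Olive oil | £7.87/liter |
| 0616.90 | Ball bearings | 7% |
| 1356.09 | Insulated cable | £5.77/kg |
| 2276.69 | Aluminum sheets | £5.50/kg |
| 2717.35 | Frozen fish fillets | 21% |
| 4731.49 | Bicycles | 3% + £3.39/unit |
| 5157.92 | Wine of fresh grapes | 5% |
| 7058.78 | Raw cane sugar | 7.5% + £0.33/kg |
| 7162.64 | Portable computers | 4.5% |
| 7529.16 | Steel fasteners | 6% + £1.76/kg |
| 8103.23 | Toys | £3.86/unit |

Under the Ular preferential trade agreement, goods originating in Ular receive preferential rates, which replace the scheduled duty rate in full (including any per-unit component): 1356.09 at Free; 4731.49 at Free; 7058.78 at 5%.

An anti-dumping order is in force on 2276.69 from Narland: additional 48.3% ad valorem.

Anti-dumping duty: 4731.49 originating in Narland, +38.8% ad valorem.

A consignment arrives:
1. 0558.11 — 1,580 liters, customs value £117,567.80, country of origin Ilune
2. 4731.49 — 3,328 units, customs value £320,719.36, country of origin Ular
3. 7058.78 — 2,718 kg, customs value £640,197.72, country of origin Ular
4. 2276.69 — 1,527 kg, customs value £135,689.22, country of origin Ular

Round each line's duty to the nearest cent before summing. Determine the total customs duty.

£52,842.99

Line 1 (0558.11, Ilune, 1,580 liters, £117,567.80):
Base rate for 0558.11 is £7.87/liter.
Duty = 1,580 × £7.87 = £12,434.60.
Line 2 (4731.49, Ular, 3,328 units, £320,719.36):
Base rate for 4731.49 is 3% + £3.39/unit.
Origin Ular qualifies under the Pelon–Ular agreement and 4731.49 is covered: preferential rate Free applies instead.
The additional-duty order on 4731.49 targets Narland, not Ular; it does not apply.
Duty = £320,719.36 × 0% = £0.00.
Line 3 (7058.78, Ular, 2,718 kg, £640,197.72):
Base rate for 7058.78 is 7.5% + £0.33/kg.
Origin Ular qualifies under the Pelon–Ular agreement and 7058.78 is covered: preferential rate 5% applies instead.
Duty = £640,197.72 × 5% = £32,009.89.
Line 4 (2276.69, Ular, 1,527 kg, £135,689.22):
Base rate for 2276.69 is £5.50/kg.
Origin Ular is the FTA partner but 2276.69 is not on the preference list; base rate stands.
The additional-duty order on 2276.69 targets Narland, not Ular; it does not apply.
Duty = 1,527 × £5.50 = £8,398.50.
Total = £12,434.60 + £0.00 + £32,009.89 + £8,398.50 = £52,842.99.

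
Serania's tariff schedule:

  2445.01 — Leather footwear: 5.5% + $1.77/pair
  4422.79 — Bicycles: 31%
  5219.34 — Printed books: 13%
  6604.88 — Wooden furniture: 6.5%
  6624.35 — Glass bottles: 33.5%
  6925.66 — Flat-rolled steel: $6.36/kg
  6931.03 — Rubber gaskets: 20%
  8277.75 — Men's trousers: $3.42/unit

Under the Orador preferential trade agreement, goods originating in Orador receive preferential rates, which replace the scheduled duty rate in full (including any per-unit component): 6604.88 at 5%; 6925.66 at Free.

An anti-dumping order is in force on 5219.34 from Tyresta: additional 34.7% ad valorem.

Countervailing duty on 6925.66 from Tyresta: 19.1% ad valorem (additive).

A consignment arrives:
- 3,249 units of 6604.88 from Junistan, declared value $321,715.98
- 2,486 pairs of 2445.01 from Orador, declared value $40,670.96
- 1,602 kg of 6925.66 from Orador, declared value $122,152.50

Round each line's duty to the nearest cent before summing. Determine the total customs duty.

$27,548.66

Line 1 (6604.88, Junistan, 3,249 units, $321,715.98):
Base rate for 6604.88 is 6.5%.
6604.88 has an FTA preferential rate, but origin Junistan is not Orador; base rate stands.
Duty = $321,715.98 × 6.5% = $20,911.54.
Line 2 (2445.01, Orador, 2,486 pairs, $40,670.96):
Base rate for 2445.01 is 5.5% + $1.77/pair.
Origin Orador is the FTA partner but 2445.01 is not on the preference list; base rate stands.
Duty = $40,670.96 × 5.5% + 2,486 × $1.77 = $6,637.12.
Line 3 (6925.66, Orador, 1,602 kg, $122,152.50):
Base rate for 6925.66 is $6.36/kg.
Origin Orador qualifies under the Serania–Orador agreement and 6925.66 is covered: preferential rate Free applies instead.
The additional-duty order on 6925.66 targets Tyresta, not Orador; it does not apply.
Duty = $122,152.50 × 0% = $0.00.
Total = $20,911.54 + $6,637.12 + $0.00 = $27,548.66.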